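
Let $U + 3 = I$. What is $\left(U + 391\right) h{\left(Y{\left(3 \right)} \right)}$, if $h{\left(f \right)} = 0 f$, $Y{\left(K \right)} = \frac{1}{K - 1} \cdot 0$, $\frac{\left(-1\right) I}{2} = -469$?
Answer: $0$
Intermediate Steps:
$I = 938$ ($I = \left(-2\right) \left(-469\right) = 938$)
$Y{\left(K \right)} = 0$ ($Y{\left(K \right)} = \frac{1}{-1 + K} 0 = 0$)
$h{\left(f \right)} = 0$
$U = 935$ ($U = -3 + 938 = 935$)
$\left(U + 391\right) h{\left(Y{\left(3 \right)} \right)} = \left(935 + 391\right) 0 = 1326 \cdot 0 = 0$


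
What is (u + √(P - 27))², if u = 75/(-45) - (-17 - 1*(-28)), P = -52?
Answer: 733/9 - 76*I*√79/3 ≈ 81.444 - 225.17*I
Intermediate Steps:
u = -38/3 (u = 75*(-1/45) - (-17 + 28) = -5/3 - 1*11 = -5/3 - 11 = -38/3 ≈ -12.667)
(u + √(P - 27))² = (-38/3 + √(-52 - 27))² = (-38/3 + √(-79))² = (-38/3 + I*√79)²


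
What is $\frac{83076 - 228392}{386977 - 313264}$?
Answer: $- \frac{145316}{73713} \approx -1.9714$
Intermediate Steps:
$\frac{83076 - 228392}{386977 - 313264} = - \frac{145316}{73713}$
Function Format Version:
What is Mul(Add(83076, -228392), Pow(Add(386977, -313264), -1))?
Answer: Rational(-145316, 73713) ≈ -1.9714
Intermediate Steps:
Mul(Add(83076, -228392), Pow(Add(386977, -313264), -1)) = Mul(-145316, Pow(73713, -1)) = Mul(-145316, Rational(1, 73713)) = Rational(-145316, 73713)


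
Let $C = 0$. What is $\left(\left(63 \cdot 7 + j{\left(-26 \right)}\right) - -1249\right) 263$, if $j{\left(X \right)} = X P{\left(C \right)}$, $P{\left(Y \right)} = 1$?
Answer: $437632$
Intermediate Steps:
$j{\left(X \right)} = X$ ($j{\left(X \right)} = X 1 = X$)
$\left(\left(63 \cdot 7 + j{\left(-26 \right)}\right) - -1249\right) 263 = \left(\left(63 \cdot 7 - 26\right) - -1249\right) 263 = \left(\left(441 - 26\right) + 1249\right) 263 = \left(415 + 1249\right) 263 = 1664 \cdot 263 = 437632$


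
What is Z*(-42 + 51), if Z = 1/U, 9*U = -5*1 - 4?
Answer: -9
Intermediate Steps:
U = -1 (U = (-5*1 - 4)/9 = (-5 - 4)/9 = (1/9)*(-9) = -1)
Z = -1 (Z = 1/(-1) = -1)
Z*(-42 + 51) = -(-42 + 51) = -1*9 = -9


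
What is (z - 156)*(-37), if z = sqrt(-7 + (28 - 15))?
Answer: 5772 - 37*sqrt(6) ≈ 5681.4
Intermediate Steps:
z = sqrt(6) (z = sqrt(-7 + 13) = sqrt(6) ≈ 2.4495)
(z - 156)*(-37) = (sqrt(6) - 156)*(-37) = (-156 + sqrt(6))*(-37) = 5772 - 37*sqrt(6)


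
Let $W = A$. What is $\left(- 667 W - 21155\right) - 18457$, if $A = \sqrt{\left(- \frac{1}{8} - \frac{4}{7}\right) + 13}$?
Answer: $-39612 - \frac{667 \sqrt{9646}}{28} \approx -41952.0$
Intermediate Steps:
$A = \frac{\sqrt{9646}}{28}$ ($A = \sqrt{\left(\left(-1\right) \frac{1}{8} - \frac{4}{7}\right) + 13} = \sqrt{\left(- \frac{1}{8} - \frac{4}{7}\right) + 13} = \sqrt{- \frac{39}{56} + 13} = \sqrt{\frac{689}{56}} = \frac{\sqrt{9646}}{28} \approx 3.5076$)
$W = \frac{\sqrt{9646}}{28} \approx 3.5076$
$\left(- 667 W - 21155\right) - 18457 = \left(- 667 \frac{\sqrt{9646}}{28} - 21155\right) - 18457 = \left(- \frac{667 \sqrt{9646}}{28} - 21155\right) - 18457 = \left(-21155 - \frac{667 \sqrt{9646}}{28}\right) - 18457 = -39612 - \frac{667 \sqrt{9646}}{28}$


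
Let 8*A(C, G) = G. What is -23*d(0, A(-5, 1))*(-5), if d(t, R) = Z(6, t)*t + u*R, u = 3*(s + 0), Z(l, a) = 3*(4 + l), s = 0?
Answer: 0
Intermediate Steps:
A(C, G) = G/8
Z(l, a) = 12 + 3*l
u = 0 (u = 3*(0 + 0) = 3*0 = 0)
d(t, R) = 30*t (d(t, R) = (12 + 3*6)*t + 0*R = (12 + 18)*t + 0 = 30*t + 0 = 30*t)
-23*d(0, A(-5, 1))*(-5) = -690*0*(-5) = -23*0*(-5) = 0*(-5) = 0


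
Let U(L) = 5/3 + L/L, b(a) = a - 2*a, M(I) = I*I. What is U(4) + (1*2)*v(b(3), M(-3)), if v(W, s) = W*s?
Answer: -154/3 ≈ -51.333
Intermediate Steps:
M(I) = I²
b(a) = -a
U(L) = 8/3 (U(L) = 5*(⅓) + 1 = 5/3 + 1 = 8/3)
U(4) + (1*2)*v(b(3), M(-3)) = 8/3 + (1*2)*(-1*3*(-3)²) = 8/3 + 2*(-3*9) = 8/3 + 2*(-27) = 8/3 - 54 = -154/3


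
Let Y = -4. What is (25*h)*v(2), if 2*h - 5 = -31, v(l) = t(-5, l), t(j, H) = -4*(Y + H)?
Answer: -2600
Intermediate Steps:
t(j, H) = 16 - 4*H (t(j, H) = -4*(-4 + H) = 16 - 4*H)
v(l) = 16 - 4*l
h = -13 (h = 5/2 + (½)*(-31) = 5/2 - 31/2 = -13)
(25*h)*v(2) = (25*(-13))*(16 - 4*2) = -325*(16 - 8) = -325*8 = -2600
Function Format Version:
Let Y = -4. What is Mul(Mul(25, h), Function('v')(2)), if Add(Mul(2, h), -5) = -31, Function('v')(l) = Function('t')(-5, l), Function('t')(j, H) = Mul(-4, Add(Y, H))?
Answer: -2600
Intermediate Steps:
Function('t')(j, H) = Add(16, Mul(-4, H)) (Function('t')(j, H) = Mul(-4, Add(-4, H)) = Add(16, Mul(-4, H)))
Function('v')(l) = Add(16, Mul(-4, l))
h = -13 (h = Add(Rational(5, 2), Mul(Rational(1, 2), -31)) = Add(Rational(5, 2), Rational(-31, 2)) = -13)
Mul(Mul(25, h), Function('v')(2)) = Mul(Mul(25, -13), Add(16, Mul(-4, 2))) = Mul(-325, Add(16, -8)) = Mul(-325, 8) = -2600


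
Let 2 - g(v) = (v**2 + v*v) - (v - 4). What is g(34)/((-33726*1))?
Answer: 380/5621 ≈ 0.067604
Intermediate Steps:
g(v) = -2 + v - 2*v**2 (g(v) = 2 - ((v**2 + v*v) - (v - 4)) = 2 - ((v**2 + v**2) - (-4 + v)) = 2 - (2*v**2 + (4 - v)) = 2 - (4 - v + 2*v**2) = 2 + (-4 + v - 2*v**2) = -2 + v - 2*v**2)
g(34)/((-33726*1)) = (-2 + 34 - 2*34**2)/((-33726*1)) = (-2 + 34 - 2*1156)/(-33726) = (-2 + 34 - 2312)*(-1/33726) = -2280*(-1/33726) = 380/5621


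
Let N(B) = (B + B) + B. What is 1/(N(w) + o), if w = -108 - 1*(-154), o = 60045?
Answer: 1/60183 ≈ 1.6616e-5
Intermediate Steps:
w = 46 (w = -108 + 154 = 46)
N(B) = 3*B (N(B) = 2*B + B = 3*B)
1/(N(w) + o) = 1/(3*46 + 60045) = 1/(138 + 60045) = 1/60183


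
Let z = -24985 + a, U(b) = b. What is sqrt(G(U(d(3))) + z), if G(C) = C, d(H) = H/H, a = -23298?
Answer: I*sqrt(48282) ≈ 219.73*I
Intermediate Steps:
d(H) = 1
z = -48283 (z = -24985 - 23298 = -48283)
sqrt(G(U(d(3))) + z) = sqrt(1 - 48283) = sqrt(-48282) = I*sqrt(48282)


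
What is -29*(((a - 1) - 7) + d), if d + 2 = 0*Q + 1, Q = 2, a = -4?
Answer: 377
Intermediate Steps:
d = -1 (d = -2 + (0*2 + 1) = -2 + (0 + 1) = -2 + 1 = -1)
-29*(((a - 1) - 7) + d) = -29*(((-4 - 1) - 7) - 1) = -29*((-5 - 7) - 1) = -29*(-12 - 1) = -29*(-13) = 377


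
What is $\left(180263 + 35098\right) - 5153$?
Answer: $210208$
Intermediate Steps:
$\left(180263 + 35098\right) - 5153 = 215361 - 5153 = 210208$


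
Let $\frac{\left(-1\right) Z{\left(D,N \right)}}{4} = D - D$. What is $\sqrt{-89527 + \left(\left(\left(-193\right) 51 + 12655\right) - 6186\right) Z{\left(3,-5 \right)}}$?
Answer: $i \sqrt{89527} \approx 299.21 i$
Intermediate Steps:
$Z{\left(D,N \right)} = 0$ ($Z{\left(D,N \right)} = - 4 \left(D - D\right) = \left(-4\right) 0 = 0$)
$\sqrt{-89527 + \left(\left(\left(-193\right) 51 + 12655\right) - 6186\right) Z{\left(3,-5 \right)}} = \sqrt{-89527 + \left(\left(\left(-193\right) 51 + 12655\right) - 6186\right) 0} = \sqrt{-89527 + \left(\left(-9843 + 12655\right) - 6186\right) 0} = \sqrt{-89527 + \left(2812 - 6186\right) 0} = \sqrt{-89527 - 0} = \sqrt{-89527 + 0} = \sqrt{-89527} = i \sqrt{89527}$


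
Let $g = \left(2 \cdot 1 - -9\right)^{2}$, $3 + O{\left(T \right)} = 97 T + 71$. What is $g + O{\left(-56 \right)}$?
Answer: $-5243$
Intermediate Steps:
$O{\left(T \right)} = 68 + 97 T$ ($O{\left(T \right)} = -3 + \left(97 T + 71\right) = -3 + \left(71 + 97 T\right) = 68 + 97 T$)
$g = 121$ ($g = \left(2 + 9\right)^{2} = 11^{2} = 121$)
$g + O{\left(-56 \right)} = 121 + \left(68 + 97 \left(-56\right)\right) = 121 + \left(68 - 5432\right) = 121 - 5364 = -5243$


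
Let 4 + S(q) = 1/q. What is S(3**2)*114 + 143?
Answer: -901/3 ≈ -300.33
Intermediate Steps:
S(q) = -4 + 1/q
S(3**2)*114 + 143 = (-4 + 1/(3**2))*114 + 143 = (-4 + 1/9)*114 + 143 = -35/9*114 + 143 = -1330/3 + 143 = -901/3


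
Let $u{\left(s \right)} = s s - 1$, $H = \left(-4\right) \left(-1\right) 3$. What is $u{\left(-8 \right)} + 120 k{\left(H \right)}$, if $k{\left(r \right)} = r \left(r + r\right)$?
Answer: $34623$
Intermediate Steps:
$H = 12$ ($H = 4 \cdot 3 = 12$)
$k{\left(r \right)} = 2 r^{2}$ ($k{\left(r \right)} = r 2 r = 2 r^{2}$)
$u{\left(s \right)} = -1 + s^{2}$ ($u{\left(s \right)} = s^{2} - 1 = -1 + s^{2}$)
$u{\left(-8 \right)} + 120 k{\left(H \right)} = \left(-1 + \left(-8\right)^{2}\right) + 120 \cdot 2 \cdot 12^{2} = \left(-1 + 64\right) + 120 \cdot 2 \cdot 144 = 63 + 120 \cdot 288 = 63 + 34560 = 34623$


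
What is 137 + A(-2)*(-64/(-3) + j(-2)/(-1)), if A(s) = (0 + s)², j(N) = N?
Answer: 691/3 ≈ 230.33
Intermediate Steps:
A(s) = s²
137 + A(-2)*(-64/(-3) + j(-2)/(-1)) = 137 + (-2)²*(-64/(-3) - 2/(-1)) = 137 + 4*(-64*(-⅓) - 2*(-1)) = 137 + 4*(64/3 + 2) = 137 + 4*(70/3) = 137 + 280/3 = 691/3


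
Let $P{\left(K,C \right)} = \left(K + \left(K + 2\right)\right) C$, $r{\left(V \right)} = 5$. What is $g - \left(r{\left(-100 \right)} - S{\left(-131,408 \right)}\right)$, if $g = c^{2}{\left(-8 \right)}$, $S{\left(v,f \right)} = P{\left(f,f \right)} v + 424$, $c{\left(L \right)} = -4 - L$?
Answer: $-43720029$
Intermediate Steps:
$P{\left(K,C \right)} = C \left(2 + 2 K\right)$ ($P{\left(K,C \right)} = \left(K + \left(2 + K\right)\right) C = \left(2 + 2 K\right) C = C \left(2 + 2 K\right)$)
$S{\left(v,f \right)} = 424 + 2 f v \left(1 + f\right)$ ($S{\left(v,f \right)} = 2 f \left(1 + f\right) v + 424 = 2 f v \left(1 + f\right) + 424 = 424 + 2 f v \left(1 + f\right)$)
$g = 16$ ($g = \left(-4 - -8\right)^{2} = \left(-4 + 8\right)^{2} = 4^{2} = 16$)
$g - \left(r{\left(-100 \right)} - S{\left(-131,408 \right)}\right) = 16 - \left(5 - \left(424 + 2 \cdot 408 \left(-131\right) \left(1 + 408\right)\right)\right) = 16 - \left(5 - \left(424 + 2 \cdot 408 \left(-131\right) 409\right)\right) = 16 - \left(5 - \left(424 - 43720464\right)\right) = 16 - \left(5 - -43720040\right) = 16 - \left(5 + 43720040\right) = 16 - 43720045 = -43720029$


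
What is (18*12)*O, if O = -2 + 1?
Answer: -216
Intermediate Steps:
O = -1
(18*12)*O = (18*12)*(-1) = 216*(-1) = -216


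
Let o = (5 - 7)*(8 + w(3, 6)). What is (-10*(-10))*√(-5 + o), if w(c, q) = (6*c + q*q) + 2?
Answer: 100*I*√133 ≈ 1153.3*I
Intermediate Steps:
w(c, q) = 2 + q² + 6*c (w(c, q) = (6*c + q²) + 2 = (q² + 6*c) + 2 = 2 + q² + 6*c)
o = -128 (o = (5 - 7)*(8 + (2 + 6² + 6*3)) = -2*(8 + (2 + 36 + 18)) = -2*(8 + 56) = -2*64 = -128)
(-10*(-10))*√(-5 + o) = (-10*(-10))*√(-5 - 128) = 100*√(-133) = 100*(I*√133) = 100*I*√133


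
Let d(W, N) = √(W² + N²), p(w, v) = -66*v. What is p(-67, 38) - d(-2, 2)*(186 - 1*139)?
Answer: -2508 - 94*√2 ≈ -2640.9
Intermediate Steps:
d(W, N) = √(N² + W²)
p(-67, 38) - d(-2, 2)*(186 - 1*139) = -66*38 - √(2² + (-2)²)*(186 - 1*139) = -2508 - √(4 + 4)*(186 - 139) = -2508 - √8*47 = -2508 - 2*√2*47 = -2508 - 94*√2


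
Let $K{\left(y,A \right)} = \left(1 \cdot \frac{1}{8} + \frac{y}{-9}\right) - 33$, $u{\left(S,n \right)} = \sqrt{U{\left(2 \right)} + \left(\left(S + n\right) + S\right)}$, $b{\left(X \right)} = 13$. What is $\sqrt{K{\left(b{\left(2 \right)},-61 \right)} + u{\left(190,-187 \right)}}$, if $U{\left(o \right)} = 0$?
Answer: $\frac{\sqrt{-4942 + 144 \sqrt{193}}}{12} \approx 4.5196 i$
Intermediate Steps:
$u{\left(S,n \right)} = \sqrt{n + 2 S}$ ($u{\left(S,n \right)} = \sqrt{0 + \left(\left(S + n\right) + S\right)} = \sqrt{0 + \left(n + 2 S\right)} = \sqrt{n + 2 S}$)
$K{\left(y,A \right)} = - \frac{263}{8} - \frac{y}{9}$ ($K{\left(y,A \right)} = \left(1 \cdot \frac{1}{8} + y \left(- \frac{1}{9}\right)\right) - 33 = \left(\frac{1}{8} - \frac{y}{9}\right) - 33 = - \frac{263}{8} - \frac{y}{9}$)
$\sqrt{K{\left(b{\left(2 \right)},-61 \right)} + u{\left(190,-187 \right)}} = \sqrt{\left(- \frac{263}{8} - \frac{13}{9}\right) + \sqrt{-187 + 2 \cdot 190}} = \sqrt{\left(- \frac{263}{8} - \frac{13}{9}\right) + \sqrt{-187 + 380}} = \sqrt{- \frac{2471}{72} + \sqrt{193}}$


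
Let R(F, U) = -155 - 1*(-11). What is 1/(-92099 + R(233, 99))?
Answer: -1/92243 ≈ -1.0841e-5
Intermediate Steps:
R(F, U) = -144 (R(F, U) = -155 + 11 = -144)
1/(-92099 + R(233, 99)) = 1/(-92099 - 144) = 1/(-92243) = -1/92243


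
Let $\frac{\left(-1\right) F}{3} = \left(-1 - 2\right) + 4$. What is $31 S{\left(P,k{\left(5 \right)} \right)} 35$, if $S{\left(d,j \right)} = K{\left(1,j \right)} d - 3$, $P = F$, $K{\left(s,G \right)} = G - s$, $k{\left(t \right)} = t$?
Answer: $-16275$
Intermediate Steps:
$F = -3$ ($F = - 3 \left(\left(-1 - 2\right) + 4\right) = - 3 \left(-3 + 4\right) = \left(-3\right) 1 = -3$)
$P = -3$
$S{\left(d,j \right)} = -3 + d \left(-1 + j\right)$ ($S{\left(d,j \right)} = \left(j - 1\right) d - 3 = \left(-1 + j\right) d - 3 = d \left(-1 + j\right) - 3 = -3 + d \left(-1 + j\right)$)
$31 S{\left(P,k{\left(5 \right)} \right)} 35 = 31 \left(-3 - 3 \left(-1 + 5\right)\right) 35 = 31 \left(-3 - 12\right) 35 = 31 \left(-15\right) 35 = \left(-465\right) 35 = -16275$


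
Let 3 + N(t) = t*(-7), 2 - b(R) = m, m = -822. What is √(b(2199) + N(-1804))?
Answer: √13449 ≈ 115.97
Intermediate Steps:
b(R) = 824 (b(R) = 2 - 1*(-822) = 2 + 822 = 824)
N(t) = -3 - 7*t (N(t) = -3 + t*(-7) = -3 - 7*t)
√(b(2199) + N(-1804)) = √(824 + (-3 - 7*(-1804))) = √(824 + (-3 + 12628)) = √(824 + 12625) = √13449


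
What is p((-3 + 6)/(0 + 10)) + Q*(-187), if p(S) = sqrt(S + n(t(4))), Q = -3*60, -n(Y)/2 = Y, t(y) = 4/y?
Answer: 33660 + I*sqrt(170)/10 ≈ 33660.0 + 1.3038*I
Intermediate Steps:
n(Y) = -2*Y
Q = -180
p(S) = sqrt(-2 + S) (p(S) = sqrt(S - 8/4) = sqrt(S - 2*1) = sqrt(S - 2) = sqrt(-2 + S))
p((-3 + 6)/(0 + 10)) + Q*(-187) = sqrt(-2 + (-3 + 6)/(0 + 10)) - 180*(-187) = sqrt(-2 + 3/10) + 33660 = sqrt(-17/10) + 33660 = I*sqrt(170)/10 + 33660 = 33660 + I*sqrt(170)/10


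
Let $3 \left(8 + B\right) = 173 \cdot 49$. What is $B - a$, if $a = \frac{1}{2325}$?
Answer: $\frac{6551074}{2325} \approx 2817.7$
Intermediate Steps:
$B = \frac{8453}{3}$ ($B = -8 + \frac{173 \cdot 49}{3} = -8 + \frac{1}{3} \cdot 8477 = -8 + \frac{8477}{3} = \frac{8453}{3} \approx 2817.7$)
$a = \frac{1}{2325} \approx 0.00043011$
$B - a = \frac{8453}{3} - \frac{1}{2325} = \frac{6551074}{2325}$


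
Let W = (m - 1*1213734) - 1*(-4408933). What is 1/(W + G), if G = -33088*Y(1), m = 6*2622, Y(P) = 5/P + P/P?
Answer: 1/3012403 ≈ 3.3196e-7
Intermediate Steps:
Y(P) = 1 + 5/P (Y(P) = 5/P + 1 = 1 + 5/P)
m = 15732
G = -198528 (G = -33088*(5 + 1)/1 = -33088*6 = -198528)
W = 3210931 (W = (15732 - 1*1213734) - 1*(-4408933) = (15732 - 1213734) + 4408933 = -1198002 + 4408933 = 3210931)
1/(W + G) = 1/(3210931 - 198528) = 1/3012403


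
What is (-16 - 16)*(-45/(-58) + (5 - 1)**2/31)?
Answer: -37168/899 ≈ -41.344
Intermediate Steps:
(-16 - 16)*(-45/(-58) + (5 - 1)**2/31) = -32*(-45*(-1/58) + 4**2*(1/31)) = -32*(45/58 + 16*(1/31)) = -32*(45/58 + 16/31) = -32*2323/1798 = -37168/899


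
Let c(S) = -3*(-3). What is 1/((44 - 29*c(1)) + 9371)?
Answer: 1/9154 ≈ 0.00010924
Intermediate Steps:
c(S) = 9
1/((44 - 29*c(1)) + 9371) = 1/((44 - 29*9) + 9371) = 1/((44 - 261) + 9371) = 1/(-217 + 9371) = 1/9154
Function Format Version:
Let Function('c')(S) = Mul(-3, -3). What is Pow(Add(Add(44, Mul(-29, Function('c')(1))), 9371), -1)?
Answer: Rational(1, 9154) ≈ 0.00010924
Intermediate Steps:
Function('c')(S) = 9
Pow(Add(Add(44, Mul(-29, Function('c')(1))), 9371), -1) = Pow(Add(Add(44, Mul(-29, 9)), 9371), -1) = Pow(Add(Add(44, -261), 9371), -1) = Pow(Add(-217, 9371), -1) = Pow(9154, -1) = Rational(1, 9154)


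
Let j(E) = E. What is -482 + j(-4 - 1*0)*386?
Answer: -2026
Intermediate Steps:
-482 + j(-4 - 1*0)*386 = -482 + (-4 - 1*0)*386 = -482 + (-4 + 0)*386 = -482 - 4*386 = -482 - 1544 = -2026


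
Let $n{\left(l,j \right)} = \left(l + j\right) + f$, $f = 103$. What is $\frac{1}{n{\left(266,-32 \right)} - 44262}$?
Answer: $- \frac{1}{43925} \approx -2.2766 \cdot 10^{-5}$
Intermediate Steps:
$n{\left(l,j \right)} = 103 + j + l$ ($n{\left(l,j \right)} = \left(l + j\right) + 103 = \left(j + l\right) + 103 = 103 + j + l$)
$\frac{1}{n{\left(266,-32 \right)} - 44262} = \frac{1}{\left(103 - 32 + 266\right) - 44262} = \frac{1}{337 - 44262} = \frac{1}{-43925} = - \frac{1}{43925}$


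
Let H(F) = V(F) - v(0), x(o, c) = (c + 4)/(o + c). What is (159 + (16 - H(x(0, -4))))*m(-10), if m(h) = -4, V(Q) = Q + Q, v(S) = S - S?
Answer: -700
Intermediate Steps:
v(S) = 0
V(Q) = 2*Q
x(o, c) = (4 + c)/(c + o)
H(F) = 2*F (H(F) = 2*F - 1*0 = 2*F + 0 = 2*F)
(159 + (16 - H(x(0, -4))))*m(-10) = (159 + (16 - 2*(4 - 4)/(-4 + 0)))*(-4) = (159 + (16 - 2*0/(-4)))*(-4) = (159 + (16 - 2*(-¼*0)))*(-4) = (159 + (16 - 2*0))*(-4) = (159 + (16 - 1*0))*(-4) = (159 + (16 + 0))*(-4) = (159 + 16)*(-4) = 175*(-4) = -700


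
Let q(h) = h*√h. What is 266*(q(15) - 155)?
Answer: -41230 + 3990*√15 ≈ -25777.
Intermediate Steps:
q(h) = h^(3/2)
266*(q(15) - 155) = 266*(15^(3/2) - 155) = 266*(15*√15 - 155) = 266*(-155 + 15*√15) = -41230 + 3990*√15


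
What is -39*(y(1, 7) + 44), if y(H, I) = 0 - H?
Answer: -1677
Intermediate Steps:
y(H, I) = -H
-39*(y(1, 7) + 44) = -39*(-1*1 + 44) = -39*(-1 + 44) = -39*43 = -1677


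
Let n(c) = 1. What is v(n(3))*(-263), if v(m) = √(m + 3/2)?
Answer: -263*√10/2 ≈ -415.84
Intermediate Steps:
v(m) = √(3/2 + m) (v(m) = √(m + 3*(½)) = √(m + 3/2) = √(3/2 + m))
v(n(3))*(-263) = (√(6 + 4*1)/2)*(-263) = (√(6 + 4)/2)*(-263) = (√10/2)*(-263) = -263*√10/2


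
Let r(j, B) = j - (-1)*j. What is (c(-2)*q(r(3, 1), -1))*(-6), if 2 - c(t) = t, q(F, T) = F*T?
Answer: 144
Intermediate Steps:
r(j, B) = 2*j (r(j, B) = j + j = 2*j)
c(t) = 2 - t
(c(-2)*q(r(3, 1), -1))*(-6) = ((2 - 1*(-2))*((2*3)*(-1)))*(-6) = ((2 + 2)*(6*(-1)))*(-6) = (4*(-6))*(-6) = -24*(-6) = 144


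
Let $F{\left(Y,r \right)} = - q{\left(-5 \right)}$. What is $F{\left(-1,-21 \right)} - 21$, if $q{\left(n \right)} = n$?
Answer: $-16$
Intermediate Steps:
$F{\left(Y,r \right)} = 5$ ($F{\left(Y,r \right)} = \left(-1\right) \left(-5\right) = 5$)
$F{\left(-1,-21 \right)} - 21 = 5 - 21 = -16$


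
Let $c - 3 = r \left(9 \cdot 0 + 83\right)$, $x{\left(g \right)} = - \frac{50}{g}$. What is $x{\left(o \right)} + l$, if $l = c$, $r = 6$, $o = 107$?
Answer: $\frac{53557}{107} \approx 500.53$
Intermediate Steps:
$c = 501$ ($c = 3 + 6 \left(9 \cdot 0 + 83\right) = 3 + 6 \left(0 + 83\right) = 3 + 6 \cdot 83 = 3 + 498 = 501$)
$l = 501$
$x{\left(o \right)} + l = - \frac{50}{107} + 501 = \frac{53557}{107}$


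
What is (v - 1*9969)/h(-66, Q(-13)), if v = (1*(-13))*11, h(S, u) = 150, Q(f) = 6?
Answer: -5056/75 ≈ -67.413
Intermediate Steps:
v = -143 (v = -13*11 = -143)
(v - 1*9969)/h(-66, Q(-13)) = (-143 - 1*9969)/150 = (-143 - 9969)*(1/150) = -10112*1/150 = -5056/75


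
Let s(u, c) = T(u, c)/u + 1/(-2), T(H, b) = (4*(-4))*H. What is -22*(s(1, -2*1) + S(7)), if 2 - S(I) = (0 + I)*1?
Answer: 473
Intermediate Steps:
T(H, b) = -16*H
s(u, c) = -33/2 (s(u, c) = (-16*u)/u + 1/(-2) = -16 + 1*(-½) = -16 - ½ = -33/2)
S(I) = 2 - I (S(I) = 2 - (0 + I) = 2 - I)
-22*(s(1, -2*1) + S(7)) = -22*(-33/2 + (2 - 1*7)) = -22*(-33/2 + (2 - 7)) = -22*(-33/2 - 5) = -22*(-43/2) = 473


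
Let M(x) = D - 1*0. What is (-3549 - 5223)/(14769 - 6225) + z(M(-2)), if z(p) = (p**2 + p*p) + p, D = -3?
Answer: 9949/712 ≈ 13.973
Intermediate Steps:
M(x) = -3 (M(x) = -3 - 1*0 = -3 + 0 = -3)
z(p) = p + 2*p**2 (z(p) = (p**2 + p**2) + p = 2*p**2 + p = p + 2*p**2)
(-3549 - 5223)/(14769 - 6225) + z(M(-2)) = (-3549 - 5223)/(14769 - 6225) - 3*(1 + 2*(-3)) = -8772/8544 - 3*(1 - 6) = -8772*1/8544 - 3*(-5) = -731/712 + 15 = 9949/712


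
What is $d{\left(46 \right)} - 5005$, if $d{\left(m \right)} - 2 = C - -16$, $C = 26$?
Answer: $-4961$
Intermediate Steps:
$d{\left(m \right)} = 44$ ($d{\left(m \right)} = 2 + \left(26 - -16\right) = 2 + \left(26 + 16\right) = 2 + 42 = 44$)
$d{\left(46 \right)} - 5005 = 44 - 5005 = -4961$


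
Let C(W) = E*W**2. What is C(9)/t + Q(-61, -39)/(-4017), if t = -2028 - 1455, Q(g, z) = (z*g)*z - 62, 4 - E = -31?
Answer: 3851654/172731 ≈ 22.299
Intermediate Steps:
E = 35 (E = 4 - 1*(-31) = 4 + 31 = 35)
Q(g, z) = -62 + g*z**2 (Q(g, z) = (g*z)*z - 62 = g*z**2 - 62 = -62 + g*z**2)
C(W) = 35*W**2
t = -3483
C(9)/t + Q(-61, -39)/(-4017) = (35*9**2)/(-3483) + (-62 - 61*(-39)**2)/(-4017) = (35*81)*(-1/3483) + (-62 - 61*1521)*(-1/4017) = 2835*(-1/3483) + (-62 - 92781)*(-1/4017) = -35/43 - 92843*(-1/4017) = -35/43 + 92843/4017 = 3851654/172731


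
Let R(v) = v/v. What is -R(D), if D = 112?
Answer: -1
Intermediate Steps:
R(v) = 1
-R(D) = -1*1 = -1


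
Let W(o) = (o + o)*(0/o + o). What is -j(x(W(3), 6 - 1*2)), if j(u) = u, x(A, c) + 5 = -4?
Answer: 9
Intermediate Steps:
W(o) = 2*o**2 (W(o) = (2*o)*(0 + o) = (2*o)*o = 2*o**2)
x(A, c) = -9 (x(A, c) = -5 - 4 = -9)
-j(x(W(3), 6 - 1*2)) = -1*(-9) = 9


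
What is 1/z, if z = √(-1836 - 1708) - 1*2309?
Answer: -2309/5335025 - 2*I*√886/5335025 ≈ -0.0004328 - 1.1159e-5*I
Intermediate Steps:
z = -2309 + 2*I*√886 (z = √(-3544) - 2309 = 2*I*√886 - 2309 = -2309 + 2*I*√886 ≈ -2309.0 + 59.531*I)
1/z = 1/(-2309 + 2*I*√886)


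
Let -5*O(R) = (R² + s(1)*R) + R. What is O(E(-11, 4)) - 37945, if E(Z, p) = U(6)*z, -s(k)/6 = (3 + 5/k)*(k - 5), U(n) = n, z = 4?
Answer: -194933/5 ≈ -38987.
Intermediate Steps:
s(k) = -6*(-5 + k)*(3 + 5/k) (s(k) = -6*(3 + 5/k)*(k - 5) = -6*(3 + 5/k)*(-5 + k) = -6*(-5 + k)*(3 + 5/k))
E(Z, p) = 24 (E(Z, p) = 6*4 = 24)
O(R) = -193*R/5 - R²/5 (O(R) = -((R² + (60 - 18*1 + 150/1)*R) + R)/5 = -((R² + (60 - 18 + 150*1)*R) + R)/5 = -((R² + (60 - 18 + 150)*R) + R)/5 = -((R² + 192*R) + R)/5 = -(R² + 193*R)/5 = -193*R/5 - R²/5)
O(E(-11, 4)) - 37945 = -⅕*24*(193 + 24) - 37945 = -⅕*24*217 - 37945 = -5208/5 - 37945 = -194933/5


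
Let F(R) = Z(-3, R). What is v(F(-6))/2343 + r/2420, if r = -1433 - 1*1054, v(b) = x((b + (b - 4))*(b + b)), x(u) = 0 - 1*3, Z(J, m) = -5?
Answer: -176797/171820 ≈ -1.0290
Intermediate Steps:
F(R) = -5
x(u) = -3 (x(u) = 0 - 3 = -3)
v(b) = -3
r = -2487 (r = -1433 - 1054 = -2487)
v(F(-6))/2343 + r/2420 = -3/2343 - 2487/2420 = -3*1/2343 - 2487*1/2420 = -1/781 - 2487/2420 = -176797/171820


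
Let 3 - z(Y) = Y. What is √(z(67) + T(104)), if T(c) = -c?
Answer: 2*I*√42 ≈ 12.961*I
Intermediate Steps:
z(Y) = 3 - Y
√(z(67) + T(104)) = √((3 - 1*67) - 1*104) = √((3 - 67) - 104) = √(-64 - 104) = √(-168) = 2*I*√42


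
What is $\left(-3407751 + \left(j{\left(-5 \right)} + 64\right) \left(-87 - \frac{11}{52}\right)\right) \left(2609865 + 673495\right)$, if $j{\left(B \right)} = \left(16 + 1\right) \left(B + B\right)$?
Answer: $- \frac{145060767207280}{13} \approx -1.1159 \cdot 10^{13}$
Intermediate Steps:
$j{\left(B \right)} = 34 B$ ($j{\left(B \right)} = 17 \cdot 2 B = 34 B$)
$\left(-3407751 + \left(j{\left(-5 \right)} + 64\right) \left(-87 - \frac{11}{52}\right)\right) \left(2609865 + 673495\right) = \left(-3407751 + \left(34 \left(-5\right) + 64\right) \left(-87 - \frac{11}{52}\right)\right) \left(2609865 + 673495\right) = \left(-3407751 + \left(-170 + 64\right) \left(-87 - \frac{11}{52}\right)\right) 3283360 = \left(-3407751 - 106 \left(-87 - \frac{11}{52}\right)\right) 3283360 = \left(-3407751 - - \frac{240355}{26}\right) 3283360 = \left(-3407751 + \frac{240355}{26}\right) 3283360 = \left(- \frac{88361171}{26}\right) 3283360 = - \frac{145060767207280}{13}$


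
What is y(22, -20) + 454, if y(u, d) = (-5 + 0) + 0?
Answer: 449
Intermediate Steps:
y(u, d) = -5 (y(u, d) = -5 + 0 = -5)
y(22, -20) + 454 = -5 + 454 = 449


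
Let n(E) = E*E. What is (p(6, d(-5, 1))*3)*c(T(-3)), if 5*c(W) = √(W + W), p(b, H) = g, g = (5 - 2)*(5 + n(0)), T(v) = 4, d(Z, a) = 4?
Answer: 18*√2 ≈ 25.456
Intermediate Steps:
n(E) = E²
g = 15 (g = (5 - 2)*(5 + 0²) = 3*(5 + 0) = 3*5 = 15)
p(b, H) = 15
c(W) = √2*√W/5 (c(W) = √(W + W)/5 = √(2*W)/5 = (√2*√W)/5 = √2*√W/5)
(p(6, d(-5, 1))*3)*c(T(-3)) = (15*3)*(√2*√4/5) = 45*((⅕)*√2*2) = 45*(2*√2/5) = 18*√2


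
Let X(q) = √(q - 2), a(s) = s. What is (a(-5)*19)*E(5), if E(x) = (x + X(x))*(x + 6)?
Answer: -5225 - 1045*√3 ≈ -7035.0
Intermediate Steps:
X(q) = √(-2 + q)
E(x) = (6 + x)*(x + √(-2 + x)) (E(x) = (x + √(-2 + x))*(x + 6) = (x + √(-2 + x))*(6 + x) = (6 + x)*(x + √(-2 + x)))
(a(-5)*19)*E(5) = (-5*19)*(5² + 6*5 + 6*√(-2 + 5) + 5*√(-2 + 5)) = -95*(25 + 30 + 6*√3 + 5*√3) = -95*(55 + 11*√3) = -5225 - 1045*√3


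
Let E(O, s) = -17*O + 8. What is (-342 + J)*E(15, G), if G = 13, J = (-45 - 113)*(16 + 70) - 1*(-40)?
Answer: 3430830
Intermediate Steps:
J = -13548 (J = -158*86 + 40 = -13588 + 40 = -13548)
E(O, s) = 8 - 17*O
(-342 + J)*E(15, G) = (-342 - 13548)*(8 - 17*15) = -13890*(8 - 255) = -13890*(-247) = 3430830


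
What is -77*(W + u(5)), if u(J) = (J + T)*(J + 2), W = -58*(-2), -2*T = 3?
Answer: -21637/2 ≈ -10819.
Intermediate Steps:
T = -3/2 (T = -½*3 = -3/2 ≈ -1.5000)
W = 116
u(J) = (2 + J)*(-3/2 + J) (u(J) = (J - 3/2)*(J + 2) = (-3/2 + J)*(2 + J) = (2 + J)*(-3/2 + J))
-77*(W + u(5)) = -77*(116 + (-3 + 5² + (½)*5)) = -77*(116 + (-3 + 25 + 5/2)) = -77*(116 + 49/2) = -77*281/2 = -21637/2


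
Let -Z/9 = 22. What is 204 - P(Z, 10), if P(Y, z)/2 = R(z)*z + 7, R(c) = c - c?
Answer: 190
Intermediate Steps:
Z = -198 (Z = -9*22 = -198)
R(c) = 0
P(Y, z) = 14 (P(Y, z) = 2*(0*z + 7) = 2*(0 + 7) = 2*7 = 14)
204 - P(Z, 10) = 204 - 1*14 = 204 - 14 = 190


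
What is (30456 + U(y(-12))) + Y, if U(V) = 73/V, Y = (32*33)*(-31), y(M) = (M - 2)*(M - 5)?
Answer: -542567/238 ≈ -2279.7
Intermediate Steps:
y(M) = (-5 + M)*(-2 + M) (y(M) = (-2 + M)*(-5 + M) = (-5 + M)*(-2 + M))
Y = -32736 (Y = 1056*(-31) = -32736)
(30456 + U(y(-12))) + Y = (30456 + 73/(10 + (-12)² - 7*(-12))) - 32736 = (30456 + 73/(10 + 144 + 84)) - 32736 = (30456 + 73/238) - 32736 = 7248601/238 - 32736 = -542567/238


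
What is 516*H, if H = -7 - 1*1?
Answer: -4128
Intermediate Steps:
H = -8 (H = -7 - 1 = -8)
516*H = 516*(-8) = -4128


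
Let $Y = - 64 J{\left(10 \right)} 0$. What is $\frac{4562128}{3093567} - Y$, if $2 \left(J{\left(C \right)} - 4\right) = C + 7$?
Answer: $\frac{4562128}{3093567} \approx 1.4747$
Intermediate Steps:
$J{\left(C \right)} = \frac{15}{2} + \frac{C}{2}$ ($J{\left(C \right)} = 4 + \frac{C + 7}{2} = 4 + \frac{7 + C}{2} = 4 + \left(\frac{7}{2} + \frac{C}{2}\right) = \frac{15}{2} + \frac{C}{2}$)
$Y = 0$ ($Y = - 64 \left(\frac{15}{2} + \frac{1}{2} \cdot 10\right) 0 = - 64 \left(\frac{15}{2} + 5\right) 0 = \left(-64\right) \frac{25}{2} \cdot 0 = \left(-800\right) 0 = 0$)
$\frac{4562128}{3093567} - Y = \frac{4562128}{3093567} - 0 = 4562128 \cdot \frac{1}{3093567} + 0 = \frac{4562128}{3093567} + 0 = \frac{4562128}{3093567}$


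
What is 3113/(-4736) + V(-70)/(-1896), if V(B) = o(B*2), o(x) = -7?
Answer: -733637/1122432 ≈ -0.65361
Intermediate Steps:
V(B) = -7
3113/(-4736) + V(-70)/(-1896) = 3113/(-4736) - 7/(-1896) = 3113*(-1/4736) - 7*(-1/1896) = -3113/4736 + 7/1896 = -733637/1122432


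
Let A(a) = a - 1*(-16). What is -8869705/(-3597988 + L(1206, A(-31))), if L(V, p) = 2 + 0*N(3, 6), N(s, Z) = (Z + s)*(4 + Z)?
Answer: 8869705/3597986 ≈ 2.4652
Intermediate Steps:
A(a) = 16 + a (A(a) = a + 16 = 16 + a)
N(s, Z) = (4 + Z)*(Z + s)
L(V, p) = 2 (L(V, p) = 2 + 0*(6² + 4*6 + 4*3 + 6*3) = 2 + 0*(36 + 24 + 12 + 18) = 2 + 0*90 = 2 + 0 = 2)
-8869705/(-3597988 + L(1206, A(-31))) = -8869705/(-3597988 + 2) = -8869705/(-3597986) = -8869705*(-1/3597986) = 8869705/3597986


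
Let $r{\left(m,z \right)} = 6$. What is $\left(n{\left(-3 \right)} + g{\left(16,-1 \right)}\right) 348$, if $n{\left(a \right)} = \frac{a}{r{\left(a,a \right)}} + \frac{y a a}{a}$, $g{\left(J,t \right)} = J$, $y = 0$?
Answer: $5394$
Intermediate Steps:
$n{\left(a \right)} = \frac{a}{6}$ ($n{\left(a \right)} = \frac{a}{6} + \frac{0 a a}{a} = a \frac{1}{6} + \frac{0 a}{a} = \frac{a}{6} + \frac{0}{a} = \frac{a}{6} + 0 = \frac{a}{6}$)
$\left(n{\left(-3 \right)} + g{\left(16,-1 \right)}\right) 348 = \left(\frac{1}{6} \left(-3\right) + 16\right) 348 = \left(- \frac{1}{2} + 16\right) 348 = \frac{31}{2} \cdot 348 = 5394$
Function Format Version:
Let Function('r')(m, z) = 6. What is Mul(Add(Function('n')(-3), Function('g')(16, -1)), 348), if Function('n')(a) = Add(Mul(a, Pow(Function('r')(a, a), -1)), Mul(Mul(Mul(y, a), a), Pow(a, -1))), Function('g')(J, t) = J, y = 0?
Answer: 5394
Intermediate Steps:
Function('n')(a) = Mul(Rational(1, 6), a) (Function('n')(a) = Add(Mul(a, Pow(6, -1)), Mul(Mul(Mul(0, a), a), Pow(a, -1))) = Add(Mul(a, Rational(1, 6)), Mul(Mul(0, a), Pow(a, -1))) = Add(Mul(Rational(1, 6), a), Mul(0, Pow(a, -1))) = Add(Mul(Rational(1, 6), a), 0) = Mul(Rational(1, 6), a))
Mul(Add(Function('n')(-3), Function('g')(16, -1)), 348) = Mul(Add(Mul(Rational(1, 6), -3), 16), 348) = Mul(Add(Rational(-1, 2), 16), 348) = Mul(Rational(31, 2), 348) = 5394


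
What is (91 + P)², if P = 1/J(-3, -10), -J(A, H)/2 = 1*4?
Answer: 528529/64 ≈ 8258.3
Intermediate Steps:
J(A, H) = -8 (J(A, H) = -2*4 = -8)
P = -⅛ (P = 1/(-8) = -⅛ ≈ -0.12500)
(91 + P)² = (91 - ⅛)² = (727/8)² = 528529/64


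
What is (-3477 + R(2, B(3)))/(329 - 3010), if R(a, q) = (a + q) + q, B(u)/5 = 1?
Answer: 495/383 ≈ 1.2924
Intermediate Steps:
B(u) = 5 (B(u) = 5*1 = 5)
R(a, q) = a + 2*q
(-3477 + R(2, B(3)))/(329 - 3010) = (-3477 + (2 + 2*5))/(329 - 3010) = (-3477 + (2 + 10))/(-2681) = (-3477 + 12)*(-1/2681) = -3465*(-1/2681) = 495/383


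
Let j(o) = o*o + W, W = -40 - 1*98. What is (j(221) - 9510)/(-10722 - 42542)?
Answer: -39193/53264 ≈ -0.73583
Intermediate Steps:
W = -138 (W = -40 - 98 = -138)
j(o) = -138 + o**2 (j(o) = o*o - 138 = o**2 - 138 = -138 + o**2)
(j(221) - 9510)/(-10722 - 42542) = ((-138 + 221**2) - 9510)/(-10722 - 42542) = ((-138 + 48841) - 9510)/(-53264) = (48703 - 9510)*(-1/53264) = 39193*(-1/53264) = -39193/53264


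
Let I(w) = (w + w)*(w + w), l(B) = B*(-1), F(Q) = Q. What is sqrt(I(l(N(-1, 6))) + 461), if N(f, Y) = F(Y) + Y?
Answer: sqrt(1037) ≈ 32.203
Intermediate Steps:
N(f, Y) = 2*Y (N(f, Y) = Y + Y = 2*Y)
l(B) = -B
I(w) = 4*w**2 (I(w) = (2*w)*(2*w) = 4*w**2)
sqrt(I(l(N(-1, 6))) + 461) = sqrt(4*(-2*6)**2 + 461) = sqrt(4*(-1*12)**2 + 461) = sqrt(4*(-12)**2 + 461) = sqrt(4*144 + 461) = sqrt(576 + 461) = sqrt(1037)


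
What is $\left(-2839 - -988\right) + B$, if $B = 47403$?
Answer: $45552$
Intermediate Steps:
$\left(-2839 - -988\right) + B = \left(-2839 - -988\right) + 47403 = \left(-2839 + 988\right) + 47403 = -1851 + 47403 = 45552$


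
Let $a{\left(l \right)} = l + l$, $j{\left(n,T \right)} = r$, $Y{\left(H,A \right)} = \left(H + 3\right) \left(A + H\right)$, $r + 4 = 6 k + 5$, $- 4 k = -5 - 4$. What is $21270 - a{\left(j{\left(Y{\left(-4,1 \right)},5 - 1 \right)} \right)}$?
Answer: $21241$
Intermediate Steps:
$k = \frac{9}{4}$ ($k = - \frac{-5 - 4}{4} = \left(- \frac{1}{4}\right) \left(-9\right) = \frac{9}{4} \approx 2.25$)
$r = \frac{29}{2}$ ($r = -4 + \left(6 \cdot \frac{9}{4} + 5\right) = -4 + \left(\frac{27}{2} + 5\right) = -4 + \frac{37}{2} = \frac{29}{2} \approx 14.5$)
$Y{\left(H,A \right)} = \left(3 + H\right) \left(A + H\right)$
$j{\left(n,T \right)} = \frac{29}{2}$
$a{\left(l \right)} = 2 l$
$21270 - a{\left(j{\left(Y{\left(-4,1 \right)},5 - 1 \right)} \right)} = 21270 - 2 \cdot \frac{29}{2} = 21270 - 29 = 21241$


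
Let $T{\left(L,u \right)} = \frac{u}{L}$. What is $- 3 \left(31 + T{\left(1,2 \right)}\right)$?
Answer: $-99$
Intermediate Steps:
$- 3 \left(31 + T{\left(1,2 \right)}\right) = - 3 \left(31 + \frac{2}{1}\right) = - 3 \left(31 + 2 \cdot 1\right) = - 3 \left(31 + 2\right) = \left(-3\right) 33 = -99$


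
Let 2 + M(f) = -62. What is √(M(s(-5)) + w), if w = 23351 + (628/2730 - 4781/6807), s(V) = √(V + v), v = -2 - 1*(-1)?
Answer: √223377295682560110/3097185 ≈ 152.60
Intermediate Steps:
v = -1 (v = -2 + 1 = -1)
s(V) = √(-1 + V) (s(V) = √(V - 1) = √(-1 + V))
M(f) = -64 (M(f) = -2 - 62 = -64)
w = 72320904046/3097185 (w = 23351 + (628*(1/2730) - 4781*1/6807) = 23351 + (314/1365 - 4781/6807) = 23351 - 1462889/3097185 = 72320904046/3097185 ≈ 23351.)
√(M(s(-5)) + w) = √(-64 + 72320904046/3097185) = √(72122684206/3097185) = √223377295682560110/3097185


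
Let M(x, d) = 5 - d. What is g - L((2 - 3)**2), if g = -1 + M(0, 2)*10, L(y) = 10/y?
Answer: 19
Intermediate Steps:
g = 29 (g = -1 + (5 - 1*2)*10 = -1 + (5 - 2)*10 = -1 + 3*10 = -1 + 30 = 29)
g - L((2 - 3)**2) = 29 - 10/((2 - 3)**2) = 29 - 10/((-1)**2) = 29 - 10/1 = 29 - 10 = 19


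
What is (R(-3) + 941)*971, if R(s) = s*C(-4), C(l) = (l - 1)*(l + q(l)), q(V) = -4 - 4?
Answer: 738931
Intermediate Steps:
q(V) = -8
C(l) = (-1 + l)*(-8 + l) (C(l) = (l - 1)*(l - 8) = (-1 + l)*(-8 + l))
R(s) = 60*s (R(s) = s*(8 + (-4)² - 9*(-4)) = s*(8 + 16 + 36) = s*60 = 60*s)
(R(-3) + 941)*971 = (60*(-3) + 941)*971 = (-180 + 941)*971 = 761*971 = 738931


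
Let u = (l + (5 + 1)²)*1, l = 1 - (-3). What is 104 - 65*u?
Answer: -2496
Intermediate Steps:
l = 4 (l = 1 - 1*(-3) = 1 + 3 = 4)
u = 40 (u = (4 + (5 + 1)²)*1 = (4 + 6²)*1 = (4 + 36)*1 = 40*1 = 40)
104 - 65*u = 104 - 65*40 = 104 - 2600 = -2496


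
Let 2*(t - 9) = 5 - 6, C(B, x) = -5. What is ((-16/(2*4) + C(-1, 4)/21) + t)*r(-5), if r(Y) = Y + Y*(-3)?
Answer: 1315/21 ≈ 62.619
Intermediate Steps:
r(Y) = -2*Y (r(Y) = Y - 3*Y = -2*Y)
t = 17/2 (t = 9 + (5 - 6)/2 = 9 + (½)*(-1) = 9 - ½ = 17/2 ≈ 8.5000)
((-16/(2*4) + C(-1, 4)/21) + t)*r(-5) = ((-16/(2*4) - 5/21) + 17/2)*(-2*(-5)) = ((-16/8 - 5*1/21) + 17/2)*10 = ((-16*⅛ - 5/21) + 17/2)*10 = ((-2 - 5/21) + 17/2)*10 = (-47/21 + 17/2)*10 = (263/42)*10 = 1315/21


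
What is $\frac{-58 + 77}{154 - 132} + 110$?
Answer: $\frac{2439}{22} \approx 110.86$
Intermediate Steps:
$\frac{-58 + 77}{154 - 132} + 110 = \frac{19}{22} + 110 = \frac{2439}{22}$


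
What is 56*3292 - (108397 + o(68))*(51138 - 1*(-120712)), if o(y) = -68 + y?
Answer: -18627840098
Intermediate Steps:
56*3292 - (108397 + o(68))*(51138 - 1*(-120712)) = 56*3292 - (108397 + (-68 + 68))*(51138 - 1*(-120712)) = 184352 - (108397 + 0)*(51138 + 120712) = 184352 - 108397*171850 = 184352 - 1*18628024450 = 184352 - 18628024450 = -18627840098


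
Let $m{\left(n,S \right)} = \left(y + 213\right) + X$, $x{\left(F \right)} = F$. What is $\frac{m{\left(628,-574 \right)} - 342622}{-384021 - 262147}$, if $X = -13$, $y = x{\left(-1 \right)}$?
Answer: $\frac{342423}{646168} \approx 0.52993$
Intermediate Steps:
$y = -1$
$m{\left(n,S \right)} = 199$ ($m{\left(n,S \right)} = \left(-1 + 213\right) - 13 = 212 - 13 = 199$)
$\frac{m{\left(628,-574 \right)} - 342622}{-384021 - 262147} = \frac{199 - 342622}{-384021 - 262147} = - \frac{342423}{-646168} = \left(-342423\right) \left(- \frac{1}{646168}\right) = \frac{342423}{646168}$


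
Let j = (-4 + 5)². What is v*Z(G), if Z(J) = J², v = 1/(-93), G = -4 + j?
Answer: -3/31 ≈ -0.096774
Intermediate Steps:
j = 1 (j = 1² = 1)
G = -3 (G = -4 + 1 = -3)
v = -1/93 ≈ -0.010753
v*Z(G) = -1/93*(-3)² = -1/93*9 = -3/31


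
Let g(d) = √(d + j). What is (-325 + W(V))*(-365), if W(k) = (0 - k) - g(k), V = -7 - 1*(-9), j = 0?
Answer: 119355 + 365*√2 ≈ 1.1987e+5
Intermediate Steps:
V = 2 (V = -7 + 9 = 2)
g(d) = √d (g(d) = √(d + 0) = √d)
W(k) = -k - √k (W(k) = (0 - k) - √k = -k - √k)
(-325 + W(V))*(-365) = (-325 + (-1*2 - √2))*(-365) = (-325 + (-2 - √2))*(-365) = (-327 - √2)*(-365) = 119355 + 365*√2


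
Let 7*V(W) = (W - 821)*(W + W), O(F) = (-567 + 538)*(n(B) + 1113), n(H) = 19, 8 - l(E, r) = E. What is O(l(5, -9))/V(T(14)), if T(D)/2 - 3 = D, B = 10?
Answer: 57449/13379 ≈ 4.2940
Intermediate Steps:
l(E, r) = 8 - E
T(D) = 6 + 2*D
O(F) = -32828 (O(F) = (-567 + 538)*(19 + 1113) = -29*1132 = -32828)
V(W) = 2*W*(-821 + W)/7 (V(W) = ((W - 821)*(W + W))/7 = ((-821 + W)*(2*W))/7 = (2*W*(-821 + W))/7 = 2*W*(-821 + W)/7)
O(l(5, -9))/V(T(14)) = -32828*7/(2*(-821 + (6 + 2*14))*(6 + 2*14)) = -32828*7/(2*(-821 + (6 + 28))*(6 + 28)) = -32828*7/(68*(-821 + 34)) = -32828/((2/7)*34*(-787)) = -32828/(-53516/7) = -32828*(-7/53516) = 57449/13379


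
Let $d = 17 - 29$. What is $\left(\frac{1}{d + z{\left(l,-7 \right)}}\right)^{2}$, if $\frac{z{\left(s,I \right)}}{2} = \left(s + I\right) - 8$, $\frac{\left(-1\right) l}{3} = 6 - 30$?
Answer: $\frac{1}{10404} \approx 9.6117 \cdot 10^{-5}$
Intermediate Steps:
$l = 72$ ($l = - 3 \left(6 - 30\right) = \left(-3\right) \left(-24\right) = 72$)
$z{\left(s,I \right)} = -16 + 2 I + 2 s$ ($z{\left(s,I \right)} = 2 \left(\left(s + I\right) - 8\right) = 2 \left(\left(I + s\right) - 8\right) = 2 \left(-8 + I + s\right) = -16 + 2 I + 2 s$)
$d = -12$
$\left(\frac{1}{d + z{\left(l,-7 \right)}}\right)^{2} = \left(\frac{1}{-12 + \left(-16 + 2 \left(-7\right) + 2 \cdot 72\right)}\right)^{2} = \left(\frac{1}{-12 - -114}\right)^{2} = \left(\frac{1}{-12 + 114}\right)^{2} = \left(\frac{1}{102}\right)^{2} = \frac{1}{10404}$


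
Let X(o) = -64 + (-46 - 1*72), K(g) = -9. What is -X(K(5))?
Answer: 182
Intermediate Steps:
X(o) = -182 (X(o) = -64 + (-46 - 72) = -64 - 118 = -182)
-X(K(5)) = -1*(-182) = 182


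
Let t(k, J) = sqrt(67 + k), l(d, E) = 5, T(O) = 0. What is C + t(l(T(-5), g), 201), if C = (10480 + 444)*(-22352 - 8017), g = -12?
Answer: -331750956 + 6*sqrt(2) ≈ -3.3175e+8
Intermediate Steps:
C = -331750956 (C = 10924*(-30369) = -331750956)
C + t(l(T(-5), g), 201) = -331750956 + sqrt(67 + 5) = -331750956 + sqrt(72) = -331750956 + 6*sqrt(2)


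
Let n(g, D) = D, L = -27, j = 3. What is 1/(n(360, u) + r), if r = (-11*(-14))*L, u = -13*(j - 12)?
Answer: -1/4041 ≈ -0.00024746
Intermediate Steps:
u = 117 (u = -13*(3 - 12) = -13*(-9) = 117)
r = -4158 (r = -11*(-14)*(-27) = 154*(-27) = -4158)
1/(n(360, u) + r) = 1/(117 - 4158) = 1/(-4041) = -1/4041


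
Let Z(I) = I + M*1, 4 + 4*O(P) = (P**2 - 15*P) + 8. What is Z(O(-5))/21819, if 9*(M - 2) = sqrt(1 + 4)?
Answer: 4/3117 + sqrt(5)/196371 ≈ 0.0012947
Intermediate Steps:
O(P) = 1 - 15*P/4 + P**2/4 (O(P) = -1 + ((P**2 - 15*P) + 8)/4 = -1 + (8 + P**2 - 15*P)/4 = -1 + (2 - 15*P/4 + P**2/4) = 1 - 15*P/4 + P**2/4)
M = 2 + sqrt(5)/9 (M = 2 + sqrt(1 + 4)/9 = 2 + sqrt(5)/9 ≈ 2.2485)
Z(I) = 2 + I + sqrt(5)/9 (Z(I) = I + (2 + sqrt(5)/9)*1 = I + (2 + sqrt(5)/9) = 2 + I + sqrt(5)/9)
Z(O(-5))/21819 = (2 + (1 - 15/4*(-5) + (1/4)*(-5)**2) + sqrt(5)/9)/21819 = (2 + (1 + 75/4 + (1/4)*25) + sqrt(5)/9)*(1/21819) = (2 + (1 + 75/4 + 25/4) + sqrt(5)/9)*(1/21819) = (2 + 26 + sqrt(5)/9)*(1/21819) = (28 + sqrt(5)/9)*(1/21819) = 4/3117 + sqrt(5)/196371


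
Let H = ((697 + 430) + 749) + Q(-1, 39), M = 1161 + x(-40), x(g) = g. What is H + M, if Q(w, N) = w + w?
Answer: 2995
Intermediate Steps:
Q(w, N) = 2*w
M = 1121 (M = 1161 - 40 = 1121)
H = 1874 (H = ((697 + 430) + 749) + 2*(-1) = (1127 + 749) - 2 = 1876 - 2 = 1874)
H + M = 1874 + 1121 = 2995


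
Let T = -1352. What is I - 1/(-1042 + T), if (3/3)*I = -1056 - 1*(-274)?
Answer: -1872107/2394 ≈ -782.00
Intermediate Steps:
I = -782 (I = -1056 - 1*(-274) = -1056 + 274 = -782)
I - 1/(-1042 + T) = -782 - 1/(-1042 - 1352) = -782 - 1/(-2394) = -782 - 1*(-1/2394) = -782 + 1/2394 = -1872107/2394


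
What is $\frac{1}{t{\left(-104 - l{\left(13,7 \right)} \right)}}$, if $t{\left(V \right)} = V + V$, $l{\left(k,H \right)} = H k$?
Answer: $- \frac{1}{390} \approx -0.0025641$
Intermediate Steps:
$t{\left(V \right)} = 2 V$
$\frac{1}{t{\left(-104 - l{\left(13,7 \right)} \right)}} = \frac{1}{2 \left(-104 - 7 \cdot 13\right)} = \frac{1}{2 \left(-104 - 91\right)} = \frac{1}{2 \left(-195\right)} = \frac{1}{-390} = - \frac{1}{390}$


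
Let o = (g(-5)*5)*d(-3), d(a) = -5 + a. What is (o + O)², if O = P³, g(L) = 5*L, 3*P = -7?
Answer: 710595649/729 ≈ 9.7475e+5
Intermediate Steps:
P = -7/3 (P = (⅓)*(-7) = -7/3 ≈ -2.3333)
o = 1000 (o = ((5*(-5))*5)*(-5 - 3) = -25*5*(-8) = -125*(-8) = 1000)
O = -343/27 (O = (-7/3)³ = -343/27 ≈ -12.704)
(o + O)² = (1000 - 343/27)² = (26657/27)² = 710595649/729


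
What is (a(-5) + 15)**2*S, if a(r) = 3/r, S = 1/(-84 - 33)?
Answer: -576/325 ≈ -1.7723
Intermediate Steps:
S = -1/117 (S = 1/(-117) = -1/117 ≈ -0.0085470)
(a(-5) + 15)**2*S = (3/(-5) + 15)**2*(-1/117) = (3*(-1/5) + 15)**2*(-1/117) = (-3/5 + 15)**2*(-1/117) = (72/5)**2*(-1/117) = (5184/25)*(-1/117) = -576/325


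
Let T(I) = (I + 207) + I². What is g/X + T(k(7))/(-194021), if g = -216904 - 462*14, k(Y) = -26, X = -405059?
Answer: 2528924897/4622938367 ≈ 0.54704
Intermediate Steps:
T(I) = 207 + I + I² (T(I) = (207 + I) + I² = 207 + I + I²)
g = -223372 (g = -216904 - 6468 = -223372)
g/X + T(k(7))/(-194021) = -223372/(-405059) + (207 - 26 + (-26)²)/(-194021) = -223372*(-1/405059) + (207 - 26 + 676)*(-1/194021) = 223372/405059 + 857*(-1/194021) = 223372/405059 - 857/194021 = 2528924897/4622938367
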